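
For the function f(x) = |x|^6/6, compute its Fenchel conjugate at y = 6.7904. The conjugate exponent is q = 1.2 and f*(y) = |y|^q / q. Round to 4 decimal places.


The conjugate exponent q satisfies 1/p + 1/q = 1.
p = 6, so q = 6/(6 - 1) = 1.2
|y|^q = 6.7904^1.2 = 9.9603
f*(6.7904) = 9.9603 / 1.2 = 8.3003


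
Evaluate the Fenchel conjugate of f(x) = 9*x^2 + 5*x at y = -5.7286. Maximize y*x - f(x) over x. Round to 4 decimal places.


f*(y) = sup_x {y*x - a*x^2 - b*x} = sup_x {(y-b)*x - a*x^2}
FOC: (y - b) - 2a*x = 0 => x* = (y - b)/(2a)
x* = (-5.7286 - 5)/(2*9) = -0.596
f*(-5.7286) = (y-b)^2/(4a) = (-5.7286 - 5)^2/(4*9)
= 115.1029/36 = 3.1973


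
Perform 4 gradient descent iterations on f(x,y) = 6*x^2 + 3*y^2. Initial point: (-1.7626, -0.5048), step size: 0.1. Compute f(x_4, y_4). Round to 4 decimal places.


Gradient descent on f(x,y) = 6*x^2 + 3*y^2.
Starting point: (-1.7626, -0.5048), alpha = 0.1
Step 1: grad_x = 2*6*-1.7626 = -21.1512, grad_y = 2*3*-0.5048 = -3.0288
  x_1 = -1.7626 - 0.1*-21.1512 = 0.3525
  y_1 = -0.5048 - 0.1*-3.0288 = -0.2019
Step 2: grad_x = 2*6*0.3525 = 4.2302, grad_y = 2*3*-0.2019 = -1.2115
  x_2 = 0.3525 - 0.1*4.2302 = -0.0705
  y_2 = -0.2019 - 0.1*-1.2115 = -0.0808
Step 3: grad_x = 2*6*-0.0705 = -0.846, grad_y = 2*3*-0.0808 = -0.4846
  x_3 = -0.0705 - 0.1*-0.846 = 0.0141
  y_3 = -0.0808 - 0.1*-0.4846 = -0.0323
Step 4: grad_x = 2*6*0.0141 = 0.1692, grad_y = 2*3*-0.0323 = -0.1938
  x_4 = 0.0141 - 0.1*0.1692 = -0.0028
  y_4 = -0.0323 - 0.1*-0.1938 = -0.0129
f(-0.0028, -0.0129) = 6*(-0.0028)^2 + 3*(-0.0129)^2 = 0.0005


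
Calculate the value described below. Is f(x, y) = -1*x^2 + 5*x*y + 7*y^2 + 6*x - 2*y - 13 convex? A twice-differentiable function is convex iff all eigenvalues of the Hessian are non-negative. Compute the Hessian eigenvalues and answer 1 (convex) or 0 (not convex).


The Hessian of f(x,y) = -1*x^2 + 5*x*y + 7*y^2 + 6*x - 2*y - 13 is:
H = [[-2, 5], [5, 14]]
Trace = -2 + 14 = 12
Determinant = -2*14 - (5)^2 = -53
Discriminant = (12)^2 - 4*-53 = 356.0
Eigenvalues: lambda_1 = -3.434, lambda_2 = 15.434
The function is not convex.

0


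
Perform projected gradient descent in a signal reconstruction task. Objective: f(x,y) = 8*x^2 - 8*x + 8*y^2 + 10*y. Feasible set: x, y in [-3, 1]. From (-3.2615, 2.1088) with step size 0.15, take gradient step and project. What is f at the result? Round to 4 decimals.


Step 1: Compute gradient at (-3.2615, 2.1088).
grad_x = 2*8*-3.2615 - 8 = -60.184
grad_y = 2*8*2.1088 + 10 = 43.7408
Step 2: Gradient step.
x_raw = -3.2615 - 0.15*-60.184 = 5.7661
y_raw = 2.1088 - 0.15*43.7408 = -4.4523
Step 3: Project onto [-3, 1].
x_proj = clip(5.7661) = 1.0
y_proj = clip(-4.4523) = -3.0
Step 4: Evaluate f.
f(1.0, -3.0) = 42.0


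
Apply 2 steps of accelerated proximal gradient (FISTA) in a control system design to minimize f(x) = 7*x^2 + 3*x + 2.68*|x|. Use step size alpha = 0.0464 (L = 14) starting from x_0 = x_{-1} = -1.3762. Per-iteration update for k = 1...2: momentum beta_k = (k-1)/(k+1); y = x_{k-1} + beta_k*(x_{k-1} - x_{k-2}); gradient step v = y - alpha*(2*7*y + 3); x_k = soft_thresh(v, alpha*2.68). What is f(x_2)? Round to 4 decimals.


FISTA on f(x) = 7*x^2 + 3*x + 2.68*|x|
L = 14, alpha = 0.0464
Iteration 1: beta = 0.0, y = -1.3762 + 0.0*(-1.3762 + 1.3762) = -1.3762
  grad(y) = -16.2668, v = y - alpha*grad = -0.6214
  prox(v) = soft_thresh(-0.6214, 0.1244) = -0.4971
Iteration 2: beta = 0.3333, y = -0.4971 + 0.3333*(-0.4971 + 1.3762) = -0.204
  grad(y) = 0.1437, v = y - alpha*grad = -0.2107
  prox(v) = soft_thresh(-0.2107, 0.1244) = -0.0863
f(x_2) = 7*(-0.0863)^2 + 3*(-0.0863) + 2.68*|-0.0863| = 0.0246


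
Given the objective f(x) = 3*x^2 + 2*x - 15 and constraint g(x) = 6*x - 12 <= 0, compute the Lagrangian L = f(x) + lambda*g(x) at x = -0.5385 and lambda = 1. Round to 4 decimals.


Step 1: Evaluate f(x).
f(-0.5385) = 3*(-0.5385)^2 + 2*(-0.5385) - 15 = -15.2071
Step 2: Evaluate g(x).
g(-0.5385) = 6*-0.5385 - 12 = -15.231
Step 3: Compute Lagrangian.
L = -15.2071 + 1*-15.231 = -30.4381


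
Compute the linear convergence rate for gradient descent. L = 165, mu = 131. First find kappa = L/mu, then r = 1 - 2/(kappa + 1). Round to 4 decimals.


Step 1: Compute the condition number.
kappa = L/mu = 165/131 = 1.2595
Step 2: Compute the convergence rate.
r = 1 - 2/(kappa + 1) = 1 - 2*mu/(L + mu) = (L - mu)/(L + mu) = 34/296 = 0.1149


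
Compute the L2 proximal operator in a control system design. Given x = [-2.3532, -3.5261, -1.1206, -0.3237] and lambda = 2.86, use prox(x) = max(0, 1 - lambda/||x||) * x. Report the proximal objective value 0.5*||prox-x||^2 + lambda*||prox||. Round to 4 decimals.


Step 1: Compute ||x||.
||x|| = 4.3968
Step 2: Compute scaling factor.
scale = max(0, 1 - 2.86/4.3968) = 0.3495
Step 3: prox(x) = [-0.8225, -1.2324, -0.3917, -0.1131]
||prox(x)|| = 1.5368
Step 4: Proximal objective.
0.5*||prox-x||^2 = 4.0898
lambda*||prox|| = 4.3952
Total = 8.4849


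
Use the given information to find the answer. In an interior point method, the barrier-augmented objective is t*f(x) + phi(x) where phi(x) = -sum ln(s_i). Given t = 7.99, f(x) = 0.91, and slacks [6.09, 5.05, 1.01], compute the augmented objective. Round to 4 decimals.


Step 1: Compute log-barrier.
ln values: [1.8066, 1.6194, 0.01]
phi = -(1.8066 + 1.6194 + 0.01) = -3.436
Step 2: Compute augmented objective.
t*f(x) = 7.99*0.91 = 7.2709
Total = 7.2709 - 3.436 = 3.8349


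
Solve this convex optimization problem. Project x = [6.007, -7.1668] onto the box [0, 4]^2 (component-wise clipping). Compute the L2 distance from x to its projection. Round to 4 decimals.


Project each component onto [0, 4].
clip(6.007) = 4.0, clip(-7.1668) = 0.0
Projection = [4.0, 0.0]
Squared diffs: [4.028, 51.363]
Distance = sqrt(55.391) = 7.4425


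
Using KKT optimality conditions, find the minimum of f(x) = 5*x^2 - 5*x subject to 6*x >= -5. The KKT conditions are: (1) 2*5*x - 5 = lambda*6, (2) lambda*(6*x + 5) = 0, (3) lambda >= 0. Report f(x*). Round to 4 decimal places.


Step 1: Try lambda = 0 (constraint inactive).
Stationarity: 2*5*x - 5 = 0
x* = 5/(2*5) = 0.5
Check constraint: 6*0.5 = 3.0 >= -5 -- satisfied.
Step 2: Compute optimal value.
f(x*) = 5*0.5^2 - 5*0.5 = -1.25


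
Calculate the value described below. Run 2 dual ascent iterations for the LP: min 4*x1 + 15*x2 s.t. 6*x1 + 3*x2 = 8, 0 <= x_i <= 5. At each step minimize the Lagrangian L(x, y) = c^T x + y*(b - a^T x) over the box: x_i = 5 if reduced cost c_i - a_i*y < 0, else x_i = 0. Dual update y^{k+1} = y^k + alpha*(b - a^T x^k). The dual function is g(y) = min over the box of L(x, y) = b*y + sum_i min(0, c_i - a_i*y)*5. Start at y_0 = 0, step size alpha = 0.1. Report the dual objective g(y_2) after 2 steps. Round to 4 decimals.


Dual ascent for LP: min 4*x1 + 15*x2, 6*x1 + 3*x2 = 8, 0 <= x_i <= 5
Step 1: y^k = 0.0, reduced costs: (4.0, 15.0)
  x^k = (0.0, 0.0), subgradient = b - a^T x = 8.0
  y^{k+1} = 0.0 + 0.1*8.0 = 0.8
Step 2: y^k = 0.8, reduced costs: (-0.8, 12.6)
  x^k = (5.0, 0.0), subgradient = b - a^T x = -22.0
  y^{k+1} = 0.8 + 0.1*-22.0 = -1.4
Dual objective at y_2 = -1.4: reduced costs (12.4, 19.2), box minimizer x = (0.0, 0.0)
g(y_2) = b*y + (c1 - a1*y)*x1 + (c2 - a2*y)*x2 = 8*(-1.4) + 12.4*0.0 + 19.2*0.0 = -11.2 + 0.0 + 0.0 = -11.2


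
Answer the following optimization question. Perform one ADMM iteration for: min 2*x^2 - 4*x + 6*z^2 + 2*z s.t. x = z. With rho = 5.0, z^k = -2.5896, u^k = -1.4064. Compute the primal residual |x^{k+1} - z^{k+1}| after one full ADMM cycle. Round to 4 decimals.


ADMM iteration with rho = 5.0, z^k = -2.5896, u^k = -1.4064
Step 1: x-update.
Minimize 2*x^2 - 4*x + (5.0/2)*(x + 2.5896 - 1.4064)^2
FOC: (2*2 + 5.0)*x = 4 + 5.0*(-2.5896 + 1.4064)
x^{k+1} = -0.2129
Step 2: z-update.
Minimize 6*z^2 + 2*z + (5.0/2)*(-0.2129 - z - 1.4064)^2
FOC: (2*6 + 5.0)*z = -2 + 5.0*(-0.2129 - 1.4064)
z^{k+1} = -0.5939
Step 3: u-update.
u^{k+1} = -1.4064 - 0.2129 + 0.5939 = -1.0254
Step 4: Primal residual = |-0.2129 + 0.5939| = 0.381


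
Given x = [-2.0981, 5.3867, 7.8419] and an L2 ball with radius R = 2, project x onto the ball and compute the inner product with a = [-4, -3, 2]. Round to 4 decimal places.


Step 1: Compute ||x|| (intermediates to 6 decimals).
||x|| = sqrt((-2.0981)^2 + 5.3867^2 + 7.8419^2) = 9.742379
Step 2: Project.
Since ||x|| > R, scale = R/||x|| = 2/9.742379 = 0.205289, proj(x) = scale * x
proj(x) = [-0.430717, 1.10583, 1.609856]
Step 3: Dot product.
a^T * proj(x) = -4*(-0.430717) - 3*1.10583 + 2*1.609856 = 1.6251


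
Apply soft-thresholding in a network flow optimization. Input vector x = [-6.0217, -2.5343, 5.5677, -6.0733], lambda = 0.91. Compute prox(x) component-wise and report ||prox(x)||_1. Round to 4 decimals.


Soft-thresholding with lambda = 0.91:
prox(-6.0217) = sign(-6.0217)*max(|-6.0217| - 0.91, 0) = -5.1117
prox(-2.5343) = sign(-2.5343)*max(|-2.5343| - 0.91, 0) = -1.6243
prox(5.5677) = sign(5.5677)*max(|5.5677| - 0.91, 0) = 4.6577
prox(-6.0733) = sign(-6.0733)*max(|-6.0733| - 0.91, 0) = -5.1633
prox(x) = [-5.1117, -1.6243, 4.6577, -5.1633]
||prox(x)||_1 = 5.1117 + 1.6243 + 4.6577 + 5.1633 = 16.557


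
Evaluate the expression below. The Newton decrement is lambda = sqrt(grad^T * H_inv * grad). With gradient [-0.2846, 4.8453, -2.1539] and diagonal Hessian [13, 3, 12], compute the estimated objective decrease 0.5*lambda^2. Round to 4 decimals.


Step 1: H is diagonal, so H^(-1) * g = [-0.0219, 1.6151, -0.1795].
Step 2: g^T H^(-1) g = sum_i g_i^2 / H_ii
  = (-0.2846)^2/13 + (4.8453)^2/3 + (-2.1539)^2/12
  = 0.0062 + 7.8256 + 0.3866 = 8.2185
Step 3: Objective decrease = 0.5 * g^T H^(-1) g = 4.1092


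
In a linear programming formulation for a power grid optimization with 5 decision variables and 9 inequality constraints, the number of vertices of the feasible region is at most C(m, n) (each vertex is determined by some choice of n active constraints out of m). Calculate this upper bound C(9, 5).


Each vertex corresponds to some choice of n active constraints out of m, so the number of vertices is at most C(m, n) = m! / (n!(m-n)!).
m = 9, n = 5
Numerator: 9 * 8 * 7 * 6 * 5
Denominator: 5! = 120
C(9, 5) = 126


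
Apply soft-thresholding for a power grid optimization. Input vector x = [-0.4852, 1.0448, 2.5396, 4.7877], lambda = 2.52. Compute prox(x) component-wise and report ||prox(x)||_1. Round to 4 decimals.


Soft-thresholding with lambda = 2.52:
prox(-0.4852) = sign(-0.4852)*max(|-0.4852| - 2.52, 0) = 0.0
prox(1.0448) = sign(1.0448)*max(|1.0448| - 2.52, 0) = 0.0
prox(2.5396) = sign(2.5396)*max(|2.5396| - 2.52, 0) = 0.0196
prox(4.7877) = sign(4.7877)*max(|4.7877| - 2.52, 0) = 2.2677
prox(x) = [0.0, 0.0, 0.0196, 2.2677]
||prox(x)||_1 = 0.0 + 0.0 + 0.0196 + 2.2677 = 2.2873


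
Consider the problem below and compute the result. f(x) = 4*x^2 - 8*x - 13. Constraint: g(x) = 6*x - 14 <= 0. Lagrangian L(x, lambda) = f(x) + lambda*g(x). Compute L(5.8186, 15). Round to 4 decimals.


Step 1: Evaluate f(x).
f(5.8186) = 4*5.8186^2 - 8*5.8186 - 13 = 75.8756
Step 2: Evaluate g(x).
g(5.8186) = 6*5.8186 - 14 = 20.9116
Step 3: Compute Lagrangian.
L = 75.8756 + 15*20.9116 = 389.5496


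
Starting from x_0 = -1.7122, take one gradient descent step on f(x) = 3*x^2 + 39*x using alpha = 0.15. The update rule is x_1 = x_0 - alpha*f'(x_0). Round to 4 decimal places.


We compute the gradient at x_0 and apply the update.
f'(x) = 6*x + 39
f'(-1.7122) = 6*-1.7122 + 39 = 28.7268
x_1 = -1.7122 - 0.15*28.7268 = -6.0212


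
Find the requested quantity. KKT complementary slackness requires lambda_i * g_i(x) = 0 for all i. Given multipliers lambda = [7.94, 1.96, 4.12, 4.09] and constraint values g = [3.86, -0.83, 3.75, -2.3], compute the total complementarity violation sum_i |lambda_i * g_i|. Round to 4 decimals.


KKT complementary slackness check:
lambda_1 * g_1 = 7.94 * 3.86 = 30.6484
lambda_2 * g_2 = 1.96 * -0.83 = -1.6268
lambda_3 * g_3 = 4.12 * 3.75 = 15.45
lambda_4 * g_4 = 4.09 * -2.3 = -9.407
Total violation = 30.6484 + 1.6268 + 15.45 + 9.407 = 57.1322


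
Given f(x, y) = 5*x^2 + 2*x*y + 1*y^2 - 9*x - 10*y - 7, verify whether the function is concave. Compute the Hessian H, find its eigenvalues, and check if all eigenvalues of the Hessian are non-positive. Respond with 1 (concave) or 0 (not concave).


The Hessian of f(x,y) = 5*x^2 + 2*x*y + 1*y^2 - 9*x - 10*y - 7 is:
H = [[10, 2], [2, 2]]
Trace = 10 + 2 = 12
Determinant = 10*2 - (2)^2 = 16
Discriminant = (12)^2 - 4*16 = 80.0
Eigenvalues: lambda_1 = 1.5279, lambda_2 = 10.4721
The function is not concave.

0


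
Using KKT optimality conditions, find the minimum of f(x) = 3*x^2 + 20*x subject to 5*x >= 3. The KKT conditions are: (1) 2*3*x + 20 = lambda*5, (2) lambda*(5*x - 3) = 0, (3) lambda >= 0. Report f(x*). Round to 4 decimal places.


Step 1: Try lambda = 0 (constraint inactive).
x_unc = -20/(2*3) = -3.3333
Check: 5*-3.3333 = -16.6665 < 3 -- violated!
Step 2: Constraint must be active: 5*x = 3
x* = 3/5 = 0.6
lambda = (2*3*0.6 + 20)/5 = 4.72
Step 3: Compute optimal value.
f(x*) = 3*0.6^2 + 20*0.6 = 13.08


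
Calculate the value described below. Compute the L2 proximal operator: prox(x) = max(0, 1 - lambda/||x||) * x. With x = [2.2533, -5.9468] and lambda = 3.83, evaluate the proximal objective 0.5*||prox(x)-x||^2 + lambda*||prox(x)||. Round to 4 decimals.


Step 1: Compute ||x||.
||x|| = 6.3594
Step 2: Compute scaling factor.
scale = max(0, 1 - 3.83/6.3594) = 0.3977
Step 3: prox(x) = [0.8962, -2.3653]
||prox(x)|| = 2.5294
Step 4: Proximal objective.
0.5*||prox-x||^2 = 7.3345
lambda*||prox|| = 9.6876
Total = 17.022


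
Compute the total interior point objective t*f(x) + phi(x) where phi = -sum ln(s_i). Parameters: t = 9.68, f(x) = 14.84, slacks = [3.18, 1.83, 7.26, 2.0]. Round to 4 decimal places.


Step 1: Compute log-barrier.
ln values: [1.1569, 0.6043, 1.9824, 0.6931]
phi = -(1.1569 + 0.6043 + 1.9824 + 0.6931) = -4.4367
Step 2: Compute augmented objective.
t*f(x) = 9.68*14.84 = 143.6512
Total = 143.6512 - 4.4367 = 139.2145


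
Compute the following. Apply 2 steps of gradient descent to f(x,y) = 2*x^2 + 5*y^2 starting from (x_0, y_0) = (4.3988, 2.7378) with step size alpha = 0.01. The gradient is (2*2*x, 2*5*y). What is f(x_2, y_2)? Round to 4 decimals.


Gradient descent on f(x,y) = 2*x^2 + 5*y^2.
Starting point: (4.3988, 2.7378), alpha = 0.01
Step 1: grad_x = 2*2*4.3988 = 17.5952, grad_y = 2*5*2.7378 = 27.378
  x_1 = 4.3988 - 0.01*17.5952 = 4.2228
  y_1 = 2.7378 - 0.01*27.378 = 2.464
Step 2: grad_x = 2*2*4.2228 = 16.8914, grad_y = 2*5*2.464 = 24.6402
  x_2 = 4.2228 - 0.01*16.8914 = 4.0539
  y_2 = 2.464 - 0.01*24.6402 = 2.2176
f(4.0539, 2.2176) = 2*4.0539^2 + 5*2.2176^2 = 57.4579


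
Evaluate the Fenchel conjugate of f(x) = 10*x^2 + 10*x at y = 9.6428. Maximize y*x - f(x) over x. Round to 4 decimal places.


f*(y) = sup_x {y*x - a*x^2 - b*x} = sup_x {(y-b)*x - a*x^2}
FOC: (y - b) - 2a*x = 0 => x* = (y - b)/(2a)
x* = (9.6428 - 10)/(2*10) = -0.0179
f*(9.6428) = (y-b)^2/(4a) = (9.6428 - 10)^2/(4*10)
= 0.1276/40 = 0.0032


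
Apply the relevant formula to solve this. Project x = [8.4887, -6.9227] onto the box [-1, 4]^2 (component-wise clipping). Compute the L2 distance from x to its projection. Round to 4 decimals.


Project each component onto [-1, 4].
clip(8.4887) = 4.0, clip(-6.9227) = -1.0
Projection = [4.0, -1.0]
Squared diffs: [20.1484, 35.0784]
Distance = sqrt(55.2268) = 7.4315


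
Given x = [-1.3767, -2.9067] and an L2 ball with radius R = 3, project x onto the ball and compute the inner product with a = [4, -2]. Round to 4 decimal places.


Step 1: Compute ||x|| (intermediates to 6 decimals).
||x|| = sqrt((-1.3767)^2 + (-2.9067)^2) = 3.216241
Step 2: Project.
Since ||x|| > R, scale = R/||x|| = 3/3.216241 = 0.932766, proj(x) = scale * x
proj(x) = [-1.284139, -2.711271]
Step 3: Dot product.
a^T * proj(x) = 4*(-1.284139) - 2*(-2.711271) = 0.286


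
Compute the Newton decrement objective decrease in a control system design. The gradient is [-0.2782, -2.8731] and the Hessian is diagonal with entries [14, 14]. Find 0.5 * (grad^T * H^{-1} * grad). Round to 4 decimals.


Step 1: H is diagonal, so H^(-1) * g = [-0.0199, -0.2052].
Step 2: g^T H^(-1) g = sum_i g_i^2 / H_ii
  = (-0.2782)^2/14 + (-2.8731)^2/14
  = 0.0055 + 0.5896 = 0.5951
Step 3: Objective decrease = 0.5 * g^T H^(-1) g = 0.2976


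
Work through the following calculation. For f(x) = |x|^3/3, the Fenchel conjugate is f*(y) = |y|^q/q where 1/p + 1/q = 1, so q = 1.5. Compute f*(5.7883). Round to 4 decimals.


The conjugate exponent q satisfies 1/p + 1/q = 1.
p = 3, so q = 3/(3 - 1) = 1.5
|y|^q = 5.7883^1.5 = 13.926
f*(5.7883) = 13.926 / 1.5 = 9.284


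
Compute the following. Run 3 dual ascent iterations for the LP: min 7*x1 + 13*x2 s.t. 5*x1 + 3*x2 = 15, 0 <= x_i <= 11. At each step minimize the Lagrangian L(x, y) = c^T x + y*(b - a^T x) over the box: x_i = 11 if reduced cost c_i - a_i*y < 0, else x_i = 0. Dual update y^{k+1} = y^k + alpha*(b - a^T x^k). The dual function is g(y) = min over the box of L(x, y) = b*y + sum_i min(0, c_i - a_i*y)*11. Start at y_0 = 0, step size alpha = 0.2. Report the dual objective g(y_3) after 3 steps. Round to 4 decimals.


Dual ascent for LP: min 7*x1 + 13*x2, 5*x1 + 3*x2 = 15, 0 <= x_i <= 11
Step 1: y^k = 0.0, reduced costs: (7.0, 13.0)
  x^k = (0.0, 0.0), subgradient = b - a^T x = 15.0
  y^{k+1} = 0.0 + 0.2*15.0 = 3.0
Step 2: y^k = 3.0, reduced costs: (-8.0, 4.0)
  x^k = (11.0, 0.0), subgradient = b - a^T x = -40.0
  y^{k+1} = 3.0 + 0.2*-40.0 = -5.0
Step 3: y^k = -5.0, reduced costs: (32.0, 28.0)
  x^k = (0.0, 0.0), subgradient = b - a^T x = 15.0
  y^{k+1} = -5.0 + 0.2*15.0 = -2.0
Dual objective at y_3 = -2.0: reduced costs (17.0, 19.0), box minimizer x = (0.0, 0.0)
g(y_3) = b*y + (c1 - a1*y)*x1 + (c2 - a2*y)*x2 = 15*(-2.0) + 17.0*0.0 + 19.0*0.0 = -30.0 + 0.0 + 0.0 = -30.0


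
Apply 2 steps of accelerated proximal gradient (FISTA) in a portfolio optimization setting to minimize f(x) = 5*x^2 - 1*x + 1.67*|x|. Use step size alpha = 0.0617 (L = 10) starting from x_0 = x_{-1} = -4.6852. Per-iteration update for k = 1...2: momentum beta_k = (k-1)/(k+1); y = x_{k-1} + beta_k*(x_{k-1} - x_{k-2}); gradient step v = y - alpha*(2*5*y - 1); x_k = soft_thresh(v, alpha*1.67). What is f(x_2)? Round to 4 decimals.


FISTA on f(x) = 5*x^2 - 1*x + 1.67*|x|
L = 10, alpha = 0.0617
Iteration 1: beta = 0.0, y = -4.6852 + 0.0*(-4.6852 + 4.6852) = -4.6852
  grad(y) = -47.852, v = y - alpha*grad = -1.7327
  prox(v) = soft_thresh(-1.7327, 0.103) = -1.6297
Iteration 2: beta = 0.3333, y = -1.6297 + 0.3333*(-1.6297 + 4.6852) = -0.6112
  grad(y) = -7.1119, v = y - alpha*grad = -0.1724
  prox(v) = soft_thresh(-0.1724, 0.103) = -0.0693
f(x_2) = 5*(-0.0693)^2 - 1*(-0.0693) + 1.67*|-0.0693| = 0.2092


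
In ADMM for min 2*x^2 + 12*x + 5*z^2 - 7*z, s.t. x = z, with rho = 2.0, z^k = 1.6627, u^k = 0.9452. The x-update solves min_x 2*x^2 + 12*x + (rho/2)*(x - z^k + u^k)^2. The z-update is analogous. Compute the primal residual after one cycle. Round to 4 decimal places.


ADMM iteration with rho = 2.0, z^k = 1.6627, u^k = 0.9452
Step 1: x-update.
Minimize 2*x^2 + 12*x + (2.0/2)*(x - 1.6627 + 0.9452)^2
FOC: (2*2 + 2.0)*x = -12 + 2.0*(1.6627 - 0.9452)
x^{k+1} = -1.7608
Step 2: z-update.
Minimize 5*z^2 - 7*z + (2.0/2)*(-1.7608 - z + 0.9452)^2
FOC: (2*5 + 2.0)*z = 7 + 2.0*(-1.7608 + 0.9452)
z^{k+1} = 0.4474
Step 3: u-update.
u^{k+1} = 0.9452 - 1.7608 - 0.4474 = -1.263
Step 4: Primal residual = |-1.7608 - 0.4474| = 2.2082


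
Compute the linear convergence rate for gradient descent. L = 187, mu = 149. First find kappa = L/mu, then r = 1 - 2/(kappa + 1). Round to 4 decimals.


Step 1: Compute the condition number.
kappa = L/mu = 187/149 = 1.255
Step 2: Compute the convergence rate.
r = 1 - 2/(kappa + 1) = 1 - 2*mu/(L + mu) = (L - mu)/(L + mu) = 38/336 = 0.1131


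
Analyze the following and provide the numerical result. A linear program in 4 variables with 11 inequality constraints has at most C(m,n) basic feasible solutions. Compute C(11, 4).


Each vertex corresponds to some choice of n active constraints out of m, so the number of vertices is at most C(m, n) = m! / (n!(m-n)!).
m = 11, n = 4
Numerator: 11 * 10 * 9 * 8
Denominator: 4! = 24
C(11, 4) = 330


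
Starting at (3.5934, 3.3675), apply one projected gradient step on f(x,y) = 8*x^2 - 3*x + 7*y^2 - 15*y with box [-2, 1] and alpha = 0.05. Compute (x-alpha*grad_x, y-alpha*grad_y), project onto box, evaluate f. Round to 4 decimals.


Step 1: Compute gradient at (3.5934, 3.3675).
grad_x = 2*8*3.5934 - 3 = 54.4944
grad_y = 2*7*3.3675 - 15 = 32.145
Step 2: Gradient step.
x_raw = 3.5934 - 0.05*54.4944 = 0.8687
y_raw = 3.3675 - 0.05*32.145 = 1.7603
Step 3: Project onto [-2, 1].
x_proj = clip(0.8687) = 0.8687
y_proj = clip(1.7603) = 1.0
Step 4: Evaluate f.
f(0.8687, 1.0) = -4.5692


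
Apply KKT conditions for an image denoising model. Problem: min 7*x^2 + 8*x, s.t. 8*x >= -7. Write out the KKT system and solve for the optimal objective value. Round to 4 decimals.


Step 1: Try lambda = 0 (constraint inactive).
Stationarity: 2*7*x + 8 = 0
x* = -8/(2*7) = -4/7 = -0.5714 (rounded; the exact value -4/7 is used below)
Check constraint: 8*-0.5714 = -4.5712 >= -7 -- satisfied.
Step 2: Compute optimal value.
f(x*) = 7*(-4/7)^2 + 8*(-4/7) = -2.2857


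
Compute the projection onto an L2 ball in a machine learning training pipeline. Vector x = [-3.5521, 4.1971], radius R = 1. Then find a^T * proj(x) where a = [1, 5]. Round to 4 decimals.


Step 1: Compute ||x|| (intermediates to 6 decimals).
||x|| = sqrt((-3.5521)^2 + 4.1971^2) = 5.49846
Step 2: Project.
Since ||x|| > R, scale = R/||x|| = 1/5.49846 = 0.181869, proj(x) = scale * x
proj(x) = [-0.646017, 0.763322]
Step 3: Dot product.
a^T * proj(x) = 1*(-0.646017) + 5*0.763322 = 3.1706


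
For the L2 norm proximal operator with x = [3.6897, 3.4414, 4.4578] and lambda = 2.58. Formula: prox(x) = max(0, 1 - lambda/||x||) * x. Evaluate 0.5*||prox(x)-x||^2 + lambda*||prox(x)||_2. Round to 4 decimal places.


Step 1: Compute ||x||.
||x|| = 6.7327
Step 2: Compute scaling factor.
scale = max(0, 1 - 2.58/6.7327) = 0.6168
Step 3: prox(x) = [2.2758, 2.1226, 2.7495]
||prox(x)|| = 4.1527
Step 4: Proximal objective.
0.5*||prox-x||^2 = 3.3282
lambda*||prox|| = 10.714
Total = 14.0421


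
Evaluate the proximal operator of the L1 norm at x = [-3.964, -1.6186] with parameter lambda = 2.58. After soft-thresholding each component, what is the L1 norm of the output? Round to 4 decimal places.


Soft-thresholding with lambda = 2.58:
prox(-3.964) = sign(-3.964)*max(|-3.964| - 2.58, 0) = -1.384
prox(-1.6186) = sign(-1.6186)*max(|-1.6186| - 2.58, 0) = 0.0
prox(x) = [-1.384, 0.0]
||prox(x)||_1 = 1.384 + 0.0 = 1.384


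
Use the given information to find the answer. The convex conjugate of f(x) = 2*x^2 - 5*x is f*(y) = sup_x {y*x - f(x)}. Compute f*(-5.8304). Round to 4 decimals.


f*(y) = sup_x {y*x - a*x^2 - b*x} = sup_x {(y-b)*x - a*x^2}
FOC: (y - b) - 2a*x = 0 => x* = (y - b)/(2a)
x* = (-5.8304 + 5)/(2*2) = -0.2076
f*(-5.8304) = (y-b)^2/(4a) = (-5.8304 + 5)^2/(4*2)
= 0.6896/8 = 0.0862


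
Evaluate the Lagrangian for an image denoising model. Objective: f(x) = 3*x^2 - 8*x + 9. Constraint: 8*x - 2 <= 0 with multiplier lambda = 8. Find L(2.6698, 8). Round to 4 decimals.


Step 1: Evaluate f(x).
f(2.6698) = 3*2.6698^2 - 8*2.6698 + 9 = 9.0251
Step 2: Evaluate g(x).
g(2.6698) = 8*2.6698 - 2 = 19.3584
Step 3: Compute Lagrangian.
L = 9.0251 + 8*19.3584 = 163.8923


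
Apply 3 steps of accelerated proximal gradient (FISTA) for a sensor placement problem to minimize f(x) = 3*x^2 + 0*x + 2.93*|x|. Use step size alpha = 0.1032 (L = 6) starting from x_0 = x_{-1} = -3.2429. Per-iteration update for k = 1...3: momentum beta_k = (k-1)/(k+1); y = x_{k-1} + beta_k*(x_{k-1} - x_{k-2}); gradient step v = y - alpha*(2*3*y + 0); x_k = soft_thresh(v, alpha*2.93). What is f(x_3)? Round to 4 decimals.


FISTA on f(x) = 3*x^2 + 0*x + 2.93*|x|
L = 6, alpha = 0.1032
Iteration 1: beta = 0.0, y = -3.2429 + 0.0*(-3.2429 + 3.2429) = -3.2429
  grad(y) = -19.4574, v = y - alpha*grad = -1.2349
  prox(v) = soft_thresh(-1.2349, 0.3024) = -0.9325
Iteration 2: beta = 0.3333, y = -0.9325 + 0.3333*(-0.9325 + 3.2429) = -0.1624
  grad(y) = -0.9744, v = y - alpha*grad = -0.0618
  prox(v) = soft_thresh(-0.0618, 0.3024) = 0.0
Iteration 3: beta = 0.5, y = 0.0 + 0.5*(0.0 + 0.9325) = 0.4663
  grad(y) = 2.7976, v = y - alpha*grad = 0.1776
  prox(v) = soft_thresh(0.1776, 0.3024) = 0.0
f(x_3) = 3*0.0^2 + 0*0.0 + 2.93*|0.0| = 0.0


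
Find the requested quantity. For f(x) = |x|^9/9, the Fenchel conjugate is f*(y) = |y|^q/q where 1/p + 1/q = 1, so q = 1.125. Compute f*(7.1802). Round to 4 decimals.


The conjugate exponent q satisfies 1/p + 1/q = 1.
p = 9, so q = 9/(9 - 1) = 1.125
|y|^q = 7.1802^1.125 = 9.1866
f*(7.1802) = 9.1866 / 1.125 = 8.1658


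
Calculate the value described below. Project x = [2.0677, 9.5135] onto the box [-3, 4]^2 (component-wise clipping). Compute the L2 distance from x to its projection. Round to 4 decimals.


Project each component onto [-3, 4].
clip(2.0677) = 2.0677, clip(9.5135) = 4.0
Projection = [2.0677, 4.0]
Squared diffs: [0.0, 30.3987]
Distance = sqrt(30.3987) = 5.5135


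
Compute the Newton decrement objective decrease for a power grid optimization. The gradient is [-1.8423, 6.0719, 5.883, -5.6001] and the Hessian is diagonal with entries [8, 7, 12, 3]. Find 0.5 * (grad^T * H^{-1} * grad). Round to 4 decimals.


Step 1: H is diagonal, so H^(-1) * g = [-0.2303, 0.8674, 0.4903, -1.8667].
Step 2: g^T H^(-1) g = sum_i g_i^2 / H_ii
  = (-1.8423)^2/8 + (6.0719)^2/7 + (5.883)^2/12 + (-5.6001)^2/3
  = 0.4243 + 5.2669 + 2.8841 + 10.4537 = 19.029
Step 3: Objective decrease = 0.5 * g^T H^(-1) g = 9.5145


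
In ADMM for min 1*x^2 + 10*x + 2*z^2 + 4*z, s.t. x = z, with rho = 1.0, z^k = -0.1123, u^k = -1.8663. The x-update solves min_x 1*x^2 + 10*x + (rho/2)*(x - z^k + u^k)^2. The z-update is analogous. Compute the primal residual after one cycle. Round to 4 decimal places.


ADMM iteration with rho = 1.0, z^k = -0.1123, u^k = -1.8663
Step 1: x-update.
Minimize 1*x^2 + 10*x + (1.0/2)*(x + 0.1123 - 1.8663)^2
FOC: (2*1 + 1.0)*x = -10 + 1.0*(-0.1123 + 1.8663)
x^{k+1} = -2.7487
Step 2: z-update.
Minimize 2*z^2 + 4*z + (1.0/2)*(-2.7487 - z - 1.8663)^2
FOC: (2*2 + 1.0)*z = -4 + 1.0*(-2.7487 - 1.8663)
z^{k+1} = -1.723
Step 3: u-update.
u^{k+1} = -1.8663 - 2.7487 + 1.723 = -2.892
Step 4: Primal residual = |-2.7487 + 1.723| = 1.0257


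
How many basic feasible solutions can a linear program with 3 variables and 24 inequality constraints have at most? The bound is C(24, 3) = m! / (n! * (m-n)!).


Each vertex corresponds to some choice of n active constraints out of m, so the number of vertices is at most C(m, n) = m! / (n!(m-n)!).
m = 24, n = 3
Numerator: 24 * 23 * 22
Denominator: 3! = 6
C(24, 3) = 2024


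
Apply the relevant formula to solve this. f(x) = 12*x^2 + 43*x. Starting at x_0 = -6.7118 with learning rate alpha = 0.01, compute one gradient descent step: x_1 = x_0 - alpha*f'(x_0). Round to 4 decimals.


We compute the gradient at x_0 and apply the update.
f'(x) = 24*x + 43
f'(-6.7118) = 24*-6.7118 + 43 = -118.0832
x_1 = -6.7118 - 0.01*-118.0832 = -5.531


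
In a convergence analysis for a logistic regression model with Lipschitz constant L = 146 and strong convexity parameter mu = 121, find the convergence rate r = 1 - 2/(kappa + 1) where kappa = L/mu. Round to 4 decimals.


Step 1: Compute the condition number.
kappa = L/mu = 146/121 = 1.2066
Step 2: Compute the convergence rate.
r = 1 - 2/(kappa + 1) = 1 - 2*mu/(L + mu) = (L - mu)/(L + mu) = 25/267 = 0.0936


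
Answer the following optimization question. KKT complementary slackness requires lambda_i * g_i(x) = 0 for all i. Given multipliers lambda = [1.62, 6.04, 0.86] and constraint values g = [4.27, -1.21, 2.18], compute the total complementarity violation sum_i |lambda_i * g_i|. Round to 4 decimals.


KKT complementary slackness check:
lambda_1 * g_1 = 1.62 * 4.27 = 6.9174
lambda_2 * g_2 = 6.04 * -1.21 = -7.3084
lambda_3 * g_3 = 0.86 * 2.18 = 1.8748
Total violation = 6.9174 + 7.3084 + 1.8748 = 16.1006


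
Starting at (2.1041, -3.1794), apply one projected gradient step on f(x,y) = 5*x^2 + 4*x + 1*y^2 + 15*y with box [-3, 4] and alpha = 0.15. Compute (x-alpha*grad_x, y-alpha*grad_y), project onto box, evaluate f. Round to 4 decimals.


Step 1: Compute gradient at (2.1041, -3.1794).
grad_x = 2*5*2.1041 + 4 = 25.041
grad_y = 2*1*-3.1794 + 15 = 8.6412
Step 2: Gradient step.
x_raw = 2.1041 - 0.15*25.041 = -1.6521
y_raw = -3.1794 - 0.15*8.6412 = -4.4756
Step 3: Project onto [-3, 4].
x_proj = clip(-1.6521) = -1.6521
y_proj = clip(-4.4756) = -3.0
Step 4: Evaluate f.
f(-1.6521, -3.0) = -28.9619


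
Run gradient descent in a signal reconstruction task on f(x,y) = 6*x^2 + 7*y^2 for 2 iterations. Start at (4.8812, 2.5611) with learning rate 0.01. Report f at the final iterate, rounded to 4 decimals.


Gradient descent on f(x,y) = 6*x^2 + 7*y^2.
Starting point: (4.8812, 2.5611), alpha = 0.01
Step 1: grad_x = 2*6*4.8812 = 58.5744, grad_y = 2*7*2.5611 = 35.8554
  x_1 = 4.8812 - 0.01*58.5744 = 4.2955
  y_1 = 2.5611 - 0.01*35.8554 = 2.2025
Step 2: grad_x = 2*6*4.2955 = 51.5455, grad_y = 2*7*2.2025 = 30.8356
  x_2 = 4.2955 - 0.01*51.5455 = 3.78
  y_2 = 2.2025 - 0.01*30.8356 = 1.8942
f(3.78, 1.8942) = 6*3.78^2 + 7*1.8942^2 = 110.8461


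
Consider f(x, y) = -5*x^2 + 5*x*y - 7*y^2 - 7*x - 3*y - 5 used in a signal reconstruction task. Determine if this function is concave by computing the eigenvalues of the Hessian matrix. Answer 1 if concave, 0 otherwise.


The Hessian of f(x,y) = -5*x^2 + 5*x*y - 7*y^2 - 7*x - 3*y - 5 is:
H = [[-10, 5], [5, -14]]
Trace = -10 - 14 = -24
Determinant = -10*-14 - (5)^2 = 115
Discriminant = (-24)^2 - 4*115 = 116.0
Eigenvalues: lambda_1 = -17.3852, lambda_2 = -6.6148
The function is concave.

1


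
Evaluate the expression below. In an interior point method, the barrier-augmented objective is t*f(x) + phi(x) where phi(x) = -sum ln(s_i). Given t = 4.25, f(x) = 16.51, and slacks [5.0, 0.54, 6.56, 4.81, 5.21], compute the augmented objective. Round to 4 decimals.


Step 1: Compute log-barrier.
ln values: [1.6094, -0.6162, 1.881, 1.5707, 1.6506]
phi = -(1.6094 - 0.6162 + 1.881 + 1.5707 + 1.6506) = -6.0955
Step 2: Compute augmented objective.
t*f(x) = 4.25*16.51 = 70.1675
Total = 70.1675 - 6.0955 = 64.072


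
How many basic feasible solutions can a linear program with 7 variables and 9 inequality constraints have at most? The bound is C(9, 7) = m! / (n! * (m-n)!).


Each vertex corresponds to some choice of n active constraints out of m, so the number of vertices is at most C(m, n) = m! / (n!(m-n)!).
m = 9, n = 7
Numerator: 9 * 8 * 7 * 6 * 5 * 4 * 3
Denominator: 7! = 5040
C(9, 7) = 36


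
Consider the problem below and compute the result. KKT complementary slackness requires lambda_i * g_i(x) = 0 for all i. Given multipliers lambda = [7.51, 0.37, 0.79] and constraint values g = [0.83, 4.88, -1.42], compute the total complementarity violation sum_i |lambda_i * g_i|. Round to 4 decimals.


KKT complementary slackness check:
lambda_1 * g_1 = 7.51 * 0.83 = 6.2333
lambda_2 * g_2 = 0.37 * 4.88 = 1.8056
lambda_3 * g_3 = 0.79 * -1.42 = -1.1218
Total violation = 6.2333 + 1.8056 + 1.1218 = 9.1607


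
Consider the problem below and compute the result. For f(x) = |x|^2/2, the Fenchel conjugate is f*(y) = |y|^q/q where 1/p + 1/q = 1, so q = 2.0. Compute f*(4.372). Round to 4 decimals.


The conjugate exponent q satisfies 1/p + 1/q = 1.
p = 2, so q = 2/(2 - 1) = 2.0
|y|^q = 4.372^2.0 = 19.1144
f*(4.372) = 19.1144 / 2.0 = 9.5572


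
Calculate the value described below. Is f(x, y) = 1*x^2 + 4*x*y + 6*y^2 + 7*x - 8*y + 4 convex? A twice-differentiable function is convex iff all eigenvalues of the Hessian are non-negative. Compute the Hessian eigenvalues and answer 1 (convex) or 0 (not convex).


The Hessian of f(x,y) = 1*x^2 + 4*x*y + 6*y^2 + 7*x - 8*y + 4 is:
H = [[2, 4], [4, 12]]
Trace = 2 + 12 = 14
Determinant = 2*12 - (4)^2 = 8
Discriminant = (14)^2 - 4*8 = 164.0
Eigenvalues: lambda_1 = 0.5969, lambda_2 = 13.4031
The function is convex.

1


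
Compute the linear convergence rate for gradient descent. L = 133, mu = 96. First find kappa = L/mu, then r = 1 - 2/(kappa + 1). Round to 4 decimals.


Step 1: Compute the condition number.
kappa = L/mu = 133/96 = 1.3854
Step 2: Compute the convergence rate.
r = 1 - 2/(kappa + 1) = 1 - 2*mu/(L + mu) = (L - mu)/(L + mu) = 37/229 = 0.1616


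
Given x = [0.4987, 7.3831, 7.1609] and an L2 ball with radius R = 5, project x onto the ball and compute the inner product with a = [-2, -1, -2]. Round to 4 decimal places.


Step 1: Compute ||x|| (intermediates to 6 decimals).
||x|| = sqrt(0.4987^2 + 7.3831^2 + 7.1609^2) = 10.297444
Step 2: Project.
Since ||x|| > R, scale = R/||x|| = 5/10.297444 = 0.485557, proj(x) = scale * x
proj(x) = [0.242147, 3.584916, 3.477025]
Step 3: Dot product.
a^T * proj(x) = -2*0.242147 - 1*3.584916 - 2*3.477025 = -11.0233


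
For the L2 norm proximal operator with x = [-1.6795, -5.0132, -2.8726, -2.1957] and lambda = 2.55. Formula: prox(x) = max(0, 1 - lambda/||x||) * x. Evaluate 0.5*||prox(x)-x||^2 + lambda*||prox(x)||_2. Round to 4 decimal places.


Step 1: Compute ||x||.
||x|| = 6.4051
Step 2: Compute scaling factor.
scale = max(0, 1 - 2.55/6.4051) = 0.6019
Step 3: prox(x) = [-1.0109, -3.0174, -1.729, -1.3216]
||prox(x)|| = 3.8551
Step 4: Proximal objective.
0.5*||prox-x||^2 = 3.2513
lambda*||prox|| = 9.8305
Total = 13.0819


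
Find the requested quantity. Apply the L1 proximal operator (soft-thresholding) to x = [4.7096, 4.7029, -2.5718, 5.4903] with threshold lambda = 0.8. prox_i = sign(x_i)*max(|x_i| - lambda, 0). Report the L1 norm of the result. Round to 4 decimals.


Soft-thresholding with lambda = 0.8:
prox(4.7096) = sign(4.7096)*max(|4.7096| - 0.8, 0) = 3.9096
prox(4.7029) = sign(4.7029)*max(|4.7029| - 0.8, 0) = 3.9029
prox(-2.5718) = sign(-2.5718)*max(|-2.5718| - 0.8, 0) = -1.7718
prox(5.4903) = sign(5.4903)*max(|5.4903| - 0.8, 0) = 4.6903
prox(x) = [3.9096, 3.9029, -1.7718, 4.6903]
||prox(x)||_1 = 3.9096 + 3.9029 + 1.7718 + 4.6903 = 14.2746


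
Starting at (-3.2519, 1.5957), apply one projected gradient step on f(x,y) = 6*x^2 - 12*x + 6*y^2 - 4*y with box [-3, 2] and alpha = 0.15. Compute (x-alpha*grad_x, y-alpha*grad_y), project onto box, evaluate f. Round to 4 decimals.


Step 1: Compute gradient at (-3.2519, 1.5957).
grad_x = 2*6*-3.2519 - 12 = -51.0228
grad_y = 2*6*1.5957 - 4 = 15.1484
Step 2: Gradient step.
x_raw = -3.2519 - 0.15*-51.0228 = 4.4015
y_raw = 1.5957 - 0.15*15.1484 = -0.6766
Step 3: Project onto [-3, 2].
x_proj = clip(4.4015) = 2.0
y_proj = clip(-0.6766) = -0.6766
Step 4: Evaluate f.
f(2.0, -0.6766) = 5.4526


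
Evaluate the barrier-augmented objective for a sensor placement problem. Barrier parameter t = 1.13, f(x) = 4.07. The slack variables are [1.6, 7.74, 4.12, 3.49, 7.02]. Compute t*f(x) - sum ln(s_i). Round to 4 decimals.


Step 1: Compute log-barrier.
ln values: [0.47, 2.0464, 1.4159, 1.2499, 1.9488]
phi = -(0.47 + 2.0464 + 1.4159 + 1.2499 + 1.9488) = -7.1309
Step 2: Compute augmented objective.
t*f(x) = 1.13*4.07 = 4.5991
Total = 4.5991 - 7.1309 = -2.5318


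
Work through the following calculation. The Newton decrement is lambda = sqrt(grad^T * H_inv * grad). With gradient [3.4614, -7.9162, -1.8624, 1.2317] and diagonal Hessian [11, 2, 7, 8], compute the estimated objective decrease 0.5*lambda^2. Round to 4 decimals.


Step 1: H is diagonal, so H^(-1) * g = [0.3147, -3.9581, -0.2661, 0.154].
Step 2: g^T H^(-1) g = sum_i g_i^2 / H_ii
  = (3.4614)^2/11 + (-7.9162)^2/2 + (-1.8624)^2/7 + (1.2317)^2/8
  = 1.0892 + 31.3331 + 0.4955 + 0.1896 = 33.1075
Step 3: Objective decrease = 0.5 * g^T H^(-1) g = 16.5537


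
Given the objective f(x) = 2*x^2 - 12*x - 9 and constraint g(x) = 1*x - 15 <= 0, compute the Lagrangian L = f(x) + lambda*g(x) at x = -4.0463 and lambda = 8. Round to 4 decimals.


Step 1: Evaluate f(x).
f(-4.0463) = 2*(-4.0463)^2 - 12*(-4.0463) - 9 = 72.3007
Step 2: Evaluate g(x).
g(-4.0463) = 1*-4.0463 - 15 = -19.0463
Step 3: Compute Lagrangian.
L = 72.3007 + 8*-19.0463 = -80.0697


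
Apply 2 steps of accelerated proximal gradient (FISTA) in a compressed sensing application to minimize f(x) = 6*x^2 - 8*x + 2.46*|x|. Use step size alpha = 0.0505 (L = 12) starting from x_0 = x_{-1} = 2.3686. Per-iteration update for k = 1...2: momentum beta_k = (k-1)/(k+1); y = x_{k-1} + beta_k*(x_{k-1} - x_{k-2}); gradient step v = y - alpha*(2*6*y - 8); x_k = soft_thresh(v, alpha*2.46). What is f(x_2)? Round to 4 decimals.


FISTA on f(x) = 6*x^2 - 8*x + 2.46*|x|
L = 12, alpha = 0.0505
Iteration 1: beta = 0.0, y = 2.3686 + 0.0*(2.3686 - 2.3686) = 2.3686
  grad(y) = 20.4232, v = y - alpha*grad = 1.3372
  prox(v) = soft_thresh(1.3372, 0.1242) = 1.213
Iteration 2: beta = 0.3333, y = 1.213 + 0.3333*(1.213 - 2.3686) = 0.8278
  grad(y) = 1.9336, v = y - alpha*grad = 0.7302
  prox(v) = soft_thresh(0.7302, 0.1242) = 0.6059
f(x_2) = 6*0.6059^2 - 8*0.6059 + 2.46*|0.6059| = -1.154


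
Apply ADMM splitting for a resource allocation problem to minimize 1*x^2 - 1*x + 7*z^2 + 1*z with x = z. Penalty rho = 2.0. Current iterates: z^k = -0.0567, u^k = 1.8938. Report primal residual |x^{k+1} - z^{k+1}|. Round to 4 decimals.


ADMM iteration with rho = 2.0, z^k = -0.0567, u^k = 1.8938
Step 1: x-update.
Minimize 1*x^2 - 1*x + (2.0/2)*(x + 0.0567 + 1.8938)^2
FOC: (2*1 + 2.0)*x = 1 + 2.0*(-0.0567 - 1.8938)
x^{k+1} = -0.7253
Step 2: z-update.
Minimize 7*z^2 + 1*z + (2.0/2)*(-0.7253 - z + 1.8938)^2
FOC: (2*7 + 2.0)*z = -1 + 2.0*(-0.7253 + 1.8938)
z^{k+1} = 0.0836
Step 3: u-update.
u^{k+1} = 1.8938 - 0.7253 - 0.0836 = 1.085
Step 4: Primal residual = |-0.7253 - 0.0836| = 0.8088


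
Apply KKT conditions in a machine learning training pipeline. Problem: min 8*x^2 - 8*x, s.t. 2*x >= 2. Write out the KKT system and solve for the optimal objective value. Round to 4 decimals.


Step 1: Try lambda = 0 (constraint inactive).
x_unc = 8/(2*8) = 0.5
Check: 2*0.5 = 1.0 < 2 -- violated!
Step 2: Constraint must be active: 2*x = 2
x* = 2/2 = 1.0
lambda = (2*8*1.0 - 8)/2 = 4.0
Step 3: Compute optimal value.
f(x*) = 8*1.0^2 - 8*1.0 = 0.0


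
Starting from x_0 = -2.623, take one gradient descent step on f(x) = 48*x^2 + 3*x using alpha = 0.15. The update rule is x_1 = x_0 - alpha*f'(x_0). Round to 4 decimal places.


We compute the gradient at x_0 and apply the update.
f'(x) = 96*x + 3
f'(-2.623) = 96*-2.623 + 3 = -248.808
x_1 = -2.623 - 0.15*-248.808 = 34.6982


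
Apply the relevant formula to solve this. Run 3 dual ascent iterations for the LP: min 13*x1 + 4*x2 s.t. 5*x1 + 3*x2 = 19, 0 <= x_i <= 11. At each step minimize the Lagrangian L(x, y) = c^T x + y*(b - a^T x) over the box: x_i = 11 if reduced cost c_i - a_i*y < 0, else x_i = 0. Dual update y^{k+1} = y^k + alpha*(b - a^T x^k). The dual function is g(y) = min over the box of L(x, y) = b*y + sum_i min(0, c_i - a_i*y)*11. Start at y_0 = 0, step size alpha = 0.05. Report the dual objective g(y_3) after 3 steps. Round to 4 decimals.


Dual ascent for LP: min 13*x1 + 4*x2, 5*x1 + 3*x2 = 19, 0 <= x_i <= 11
Step 1: y^k = 0.0, reduced costs: (13.0, 4.0)
  x^k = (0.0, 0.0), subgradient = b - a^T x = 19.0
  y^{k+1} = 0.0 + 0.05*19.0 = 0.95
Step 2: y^k = 0.95, reduced costs: (8.25, 1.15)
  x^k = (0.0, 0.0), subgradient = b - a^T x = 19.0
  y^{k+1} = 0.95 + 0.05*19.0 = 1.9
Step 3: y^k = 1.9, reduced costs: (3.5, -1.7)
  x^k = (0.0, 11.0), subgradient = b - a^T x = -14.0
  y^{k+1} = 1.9 + 0.05*-14.0 = 1.2
Dual objective at y_3 = 1.2: reduced costs (7.0, 0.4), box minimizer x = (0.0, 0.0)
g(y_3) = b*y + (c1 - a1*y)*x1 + (c2 - a2*y)*x2 = 19*1.2 + 7.0*0.0 + 0.4*0.0 = 22.8 + 0.0 + 0.0 = 22.8


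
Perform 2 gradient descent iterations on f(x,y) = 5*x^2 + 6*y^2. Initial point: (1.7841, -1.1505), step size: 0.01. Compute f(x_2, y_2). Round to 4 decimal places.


Gradient descent on f(x,y) = 5*x^2 + 6*y^2.
Starting point: (1.7841, -1.1505), alpha = 0.01
Step 1: grad_x = 2*5*1.7841 = 17.841, grad_y = 2*6*-1.1505 = -13.806
  x_1 = 1.7841 - 0.01*17.841 = 1.6057
  y_1 = -1.1505 - 0.01*-13.806 = -1.0124
Step 2: grad_x = 2*5*1.6057 = 16.0569, grad_y = 2*6*-1.0124 = -12.1493
  x_2 = 1.6057 - 0.01*16.0569 = 1.4451
  y_2 = -1.0124 - 0.01*-12.1493 = -0.8909
f(1.4451, -0.8909) = 5*1.4451^2 + 6*(-0.8909)^2 = 15.2046
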